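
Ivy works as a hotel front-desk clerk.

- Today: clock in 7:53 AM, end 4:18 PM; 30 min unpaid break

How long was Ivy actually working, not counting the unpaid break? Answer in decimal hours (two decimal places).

Today: 7:53 AM–4:18 PM = 8 h 25 min; less 30 min break → 7 h 55 min

7.92 hours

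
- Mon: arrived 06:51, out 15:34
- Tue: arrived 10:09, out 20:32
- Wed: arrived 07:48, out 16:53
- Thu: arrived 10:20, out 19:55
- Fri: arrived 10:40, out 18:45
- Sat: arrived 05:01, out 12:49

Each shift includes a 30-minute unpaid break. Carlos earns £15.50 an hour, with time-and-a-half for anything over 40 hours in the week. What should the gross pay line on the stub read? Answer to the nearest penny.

Mon: 06:51–15:34 = 8 h 43 min; less 30 min break → 8 h 13 min
Tue: 10:09–20:32 = 10 h 23 min; less 30 min break → 9 h 53 min
Wed: 07:48–16:53 = 9 h 5 min; less 30 min break → 8 h 35 min
Thu: 10:20–19:55 = 9 h 35 min; less 30 min break → 9 h 5 min
Fri: 10:40–18:45 = 8 h 5 min; less 30 min break → 7 h 35 min
Sat: 05:01–12:49 = 7 h 48 min; less 30 min break → 7 h 18 min
Total worked: 50 h 39 min = 3039 min.
Regular 40 h 0 min = 2400 min at £15.50/h; overtime 10 h 39 min = 639 min at £23.25/h.
Pay = (2400 × £15.50 + 639 × £23.25) ÷ 60 = £867.61.

£867.61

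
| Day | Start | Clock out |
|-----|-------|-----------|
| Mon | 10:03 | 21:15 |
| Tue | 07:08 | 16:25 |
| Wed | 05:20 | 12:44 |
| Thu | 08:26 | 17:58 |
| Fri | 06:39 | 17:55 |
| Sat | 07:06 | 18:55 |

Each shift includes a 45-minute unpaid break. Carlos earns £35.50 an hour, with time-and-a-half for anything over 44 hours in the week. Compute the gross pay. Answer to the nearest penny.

£2201.00

Mon: 10:03–21:15 = 11 h 12 min; less 45 min break → 10 h 27 min
Tue: 07:08–16:25 = 9 h 17 min; less 45 min break → 8 h 32 min
Wed: 05:20–12:44 = 7 h 24 min; less 45 min break → 6 h 39 min
Thu: 08:26–17:58 = 9 h 32 min; less 45 min break → 8 h 47 min
Fri: 06:39–17:55 = 11 h 16 min; less 45 min break → 10 h 31 min
Sat: 07:06–18:55 = 11 h 49 min; less 45 min break → 11 h 4 min
Total worked: 56 h 0 min = 3360 min.
Regular 44 h 0 min = 2640 min at £35.50/h; overtime 12 h 0 min = 720 min at £53.25/h.
Pay = (2640 × £35.50 + 720 × £53.25) ÷ 60 = £2201.00.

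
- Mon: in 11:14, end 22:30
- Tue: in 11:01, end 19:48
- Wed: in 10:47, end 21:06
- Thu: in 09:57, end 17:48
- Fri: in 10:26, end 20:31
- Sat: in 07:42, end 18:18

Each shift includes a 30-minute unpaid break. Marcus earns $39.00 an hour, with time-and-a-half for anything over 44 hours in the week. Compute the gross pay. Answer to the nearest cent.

Mon: 11:14–22:30 = 11 h 16 min; less 30 min break → 10 h 46 min
Tue: 11:01–19:48 = 8 h 47 min; less 30 min break → 8 h 17 min
Wed: 10:47–21:06 = 10 h 19 min; less 30 min break → 9 h 49 min
Thu: 09:57–17:48 = 7 h 51 min; less 30 min break → 7 h 21 min
Fri: 10:26–20:31 = 10 h 5 min; less 30 min break → 9 h 35 min
Sat: 07:42–18:18 = 10 h 36 min; less 30 min break → 10 h 6 min
Total worked: 55 h 54 min = 3354 min.
Regular 44 h 0 min = 2640 min at $39.00/h; overtime 11 h 54 min = 714 min at $58.50/h.
Pay = (2640 × $39.00 + 714 × $58.50) ÷ 60 = $2412.15.

$2412.15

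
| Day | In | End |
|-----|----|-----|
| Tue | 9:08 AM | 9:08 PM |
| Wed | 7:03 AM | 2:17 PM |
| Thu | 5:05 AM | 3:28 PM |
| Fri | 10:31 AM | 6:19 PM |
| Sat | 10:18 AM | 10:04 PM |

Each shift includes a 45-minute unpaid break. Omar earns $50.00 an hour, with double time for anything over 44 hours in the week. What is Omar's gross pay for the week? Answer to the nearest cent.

$2343.33

Tue: 9:08 AM–9:08 PM = 12 h 0 min; less 45 min break → 11 h 15 min
Wed: 7:03 AM–2:17 PM = 7 h 14 min; less 45 min break → 6 h 29 min
Thu: 5:05 AM–3:28 PM = 10 h 23 min; less 45 min break → 9 h 38 min
Fri: 10:31 AM–6:19 PM = 7 h 48 min; less 45 min break → 7 h 3 min
Sat: 10:18 AM–10:04 PM = 11 h 46 min; less 45 min break → 11 h 1 min
Total worked: 45 h 26 min = 2726 min.
Regular 44 h 0 min = 2640 min at $50.00/h; overtime 1 h 26 min = 86 min at $100.00/h.
Pay = (2640 × $50.00 + 86 × $100.00) ÷ 60 = $2343.33.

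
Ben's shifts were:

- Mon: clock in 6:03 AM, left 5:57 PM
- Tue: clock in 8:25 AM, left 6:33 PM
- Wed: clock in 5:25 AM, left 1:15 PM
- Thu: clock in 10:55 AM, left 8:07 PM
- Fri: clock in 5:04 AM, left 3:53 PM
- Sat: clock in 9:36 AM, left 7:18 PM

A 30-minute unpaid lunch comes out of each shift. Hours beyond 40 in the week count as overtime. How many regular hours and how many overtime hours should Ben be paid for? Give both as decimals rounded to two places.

Regular 40.00 hours, overtime 16.58 hours

Mon: 6:03 AM–5:57 PM = 11 h 54 min; less 30 min break → 11 h 24 min
Tue: 8:25 AM–6:33 PM = 10 h 8 min; less 30 min break → 9 h 38 min
Wed: 5:25 AM–1:15 PM = 7 h 50 min; less 30 min break → 7 h 20 min
Thu: 10:55 AM–8:07 PM = 9 h 12 min; less 30 min break → 8 h 42 min
Fri: 5:04 AM–3:53 PM = 10 h 49 min; less 30 min break → 10 h 19 min
Sat: 9:36 AM–7:18 PM = 9 h 42 min; less 30 min break → 9 h 12 min
Total worked: 56 h 35 min = 56.58 h.
Threshold 40 h → overtime 16 h 35 min, regular 40 h 0 min.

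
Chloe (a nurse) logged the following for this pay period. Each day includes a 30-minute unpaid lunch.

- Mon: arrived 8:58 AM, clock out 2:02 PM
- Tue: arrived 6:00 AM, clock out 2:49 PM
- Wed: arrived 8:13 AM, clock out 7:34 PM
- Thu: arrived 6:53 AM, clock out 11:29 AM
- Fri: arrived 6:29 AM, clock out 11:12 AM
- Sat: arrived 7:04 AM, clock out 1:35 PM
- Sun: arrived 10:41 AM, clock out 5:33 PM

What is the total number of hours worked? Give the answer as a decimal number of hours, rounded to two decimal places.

Mon: 8:58 AM–2:02 PM = 5 h 4 min; less 30 min break → 4 h 34 min
Tue: 6:00 AM–2:49 PM = 8 h 49 min; less 30 min break → 8 h 19 min
Wed: 8:13 AM–7:34 PM = 11 h 21 min; less 30 min break → 10 h 51 min
Thu: 6:53 AM–11:29 AM = 4 h 36 min; less 30 min break → 4 h 6 min
Fri: 6:29 AM–11:12 AM = 4 h 43 min; less 30 min break → 4 h 13 min
Sat: 7:04 AM–1:35 PM = 6 h 31 min; less 30 min break → 6 h 1 min
Sun: 10:41 AM–5:33 PM = 6 h 52 min; less 30 min break → 6 h 22 min
Total: 4 h 34 min + 8 h 19 min + 10 h 51 min + 4 h 6 min + 4 h 13 min + 6 h 1 min + 6 h 22 min = 44 h 26 min.

44.43 hours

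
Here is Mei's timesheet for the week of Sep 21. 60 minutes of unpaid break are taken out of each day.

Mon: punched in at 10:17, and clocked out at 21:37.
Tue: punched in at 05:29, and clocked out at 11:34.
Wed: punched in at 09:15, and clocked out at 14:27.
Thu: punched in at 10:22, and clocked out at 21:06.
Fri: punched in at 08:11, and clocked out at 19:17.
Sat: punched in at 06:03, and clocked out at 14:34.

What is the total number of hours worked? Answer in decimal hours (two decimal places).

46.97 hours

Mon: 10:17–21:37 = 11 h 20 min; less 60 min break → 10 h 20 min
Tue: 05:29–11:34 = 6 h 5 min; less 60 min break → 5 h 5 min
Wed: 09:15–14:27 = 5 h 12 min; less 60 min break → 4 h 12 min
Thu: 10:22–21:06 = 10 h 44 min; less 60 min break → 9 h 44 min
Fri: 08:11–19:17 = 11 h 6 min; less 60 min break → 10 h 6 min
Sat: 06:03–14:34 = 8 h 31 min; less 60 min break → 7 h 31 min
Total: 10 h 20 min + 5 h 5 min + 4 h 12 min + 9 h 44 min + 10 h 6 min + 7 h 31 min = 46 h 58 min.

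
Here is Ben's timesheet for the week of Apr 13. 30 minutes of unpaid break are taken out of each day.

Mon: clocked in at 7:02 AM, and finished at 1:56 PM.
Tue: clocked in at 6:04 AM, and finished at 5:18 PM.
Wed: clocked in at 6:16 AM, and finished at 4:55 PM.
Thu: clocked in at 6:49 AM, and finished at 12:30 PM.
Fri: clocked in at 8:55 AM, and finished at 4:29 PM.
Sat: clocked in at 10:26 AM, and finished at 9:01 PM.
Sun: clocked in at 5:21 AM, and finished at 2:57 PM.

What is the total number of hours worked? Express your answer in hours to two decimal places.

Mon: 7:02 AM–1:56 PM = 6 h 54 min; less 30 min break → 6 h 24 min
Tue: 6:04 AM–5:18 PM = 11 h 14 min; less 30 min break → 10 h 44 min
Wed: 6:16 AM–4:55 PM = 10 h 39 min; less 30 min break → 10 h 9 min
Thu: 6:49 AM–12:30 PM = 5 h 41 min; less 30 min break → 5 h 11 min
Fri: 8:55 AM–4:29 PM = 7 h 34 min; less 30 min break → 7 h 4 min
Sat: 10:26 AM–9:01 PM = 10 h 35 min; less 30 min break → 10 h 5 min
Sun: 5:21 AM–2:57 PM = 9 h 36 min; less 30 min break → 9 h 6 min
Total: 6 h 24 min + 10 h 44 min + 10 h 9 min + 5 h 11 min + 7 h 4 min + 10 h 5 min + 9 h 6 min = 58 h 43 min.

58.72 hours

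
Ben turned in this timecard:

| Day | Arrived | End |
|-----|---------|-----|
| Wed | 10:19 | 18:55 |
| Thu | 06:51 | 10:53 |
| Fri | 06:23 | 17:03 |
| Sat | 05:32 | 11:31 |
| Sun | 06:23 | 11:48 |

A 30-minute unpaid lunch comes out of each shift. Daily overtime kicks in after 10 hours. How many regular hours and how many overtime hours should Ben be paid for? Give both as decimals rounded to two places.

Wed: 10:19–18:55 = 8 h 36 min; less 30 min break → 8 h 6 min
Thu: 06:51–10:53 = 4 h 2 min; less 30 min break → 3 h 32 min
Fri: 06:23–17:03 = 10 h 40 min; less 30 min break → 10 h 10 min
Sat: 05:32–11:31 = 5 h 59 min; less 30 min break → 5 h 29 min
Sun: 06:23–11:48 = 5 h 25 min; less 30 min break → 4 h 55 min
Wed reg 8 h 6 min / OT 0 h 0 min; Thu reg 3 h 32 min / OT 0 h 0 min; Fri reg 10 h 0 min / OT 0 h 10 min; Sat reg 5 h 29 min / OT 0 h 0 min; Sun reg 4 h 55 min / OT 0 h 0 min.
Totals: regular 32 h 2 min, overtime 0 h 10 min.

Regular 32.03 hours, overtime 0.17 hours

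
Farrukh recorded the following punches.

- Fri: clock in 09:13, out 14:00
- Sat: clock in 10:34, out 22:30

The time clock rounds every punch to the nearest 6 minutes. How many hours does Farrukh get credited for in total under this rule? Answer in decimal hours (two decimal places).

Fri: in 09:13→09:12, out 14:00→14:00; 4 h 48 min
Sat: in 10:34→10:36, out 22:30→22:30; 11 h 54 min
Total credited: 16 h 42 min.

16.70 hours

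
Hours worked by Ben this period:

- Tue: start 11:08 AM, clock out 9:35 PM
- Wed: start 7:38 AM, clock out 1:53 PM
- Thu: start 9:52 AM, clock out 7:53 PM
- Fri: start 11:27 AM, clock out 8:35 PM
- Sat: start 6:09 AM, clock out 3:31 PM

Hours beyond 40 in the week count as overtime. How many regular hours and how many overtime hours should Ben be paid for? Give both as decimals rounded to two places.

Regular 40.00 hours, overtime 5.22 hours

Tue: 11:08 AM–9:35 PM = 10 h 27 min
Wed: 7:38 AM–1:53 PM = 6 h 15 min
Thu: 9:52 AM–7:53 PM = 10 h 1 min
Fri: 11:27 AM–8:35 PM = 9 h 8 min
Sat: 6:09 AM–3:31 PM = 9 h 22 min
Total worked: 45 h 13 min = 45.22 h.
Threshold 40 h → overtime 5 h 13 min, regular 40 h 0 min.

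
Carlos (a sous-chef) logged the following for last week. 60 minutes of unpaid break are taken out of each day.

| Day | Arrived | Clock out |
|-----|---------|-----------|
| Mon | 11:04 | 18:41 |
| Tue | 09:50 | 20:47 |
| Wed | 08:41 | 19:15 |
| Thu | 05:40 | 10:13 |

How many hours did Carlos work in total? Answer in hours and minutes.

Mon: 11:04–18:41 = 7 h 37 min; less 60 min break → 6 h 37 min
Tue: 09:50–20:47 = 10 h 57 min; less 60 min break → 9 h 57 min
Wed: 08:41–19:15 = 10 h 34 min; less 60 min break → 9 h 34 min
Thu: 05:40–10:13 = 4 h 33 min; less 60 min break → 3 h 33 min
Total: 6 h 37 min + 9 h 57 min + 9 h 34 min + 3 h 33 min = 29 h 41 min.

29 h 41 min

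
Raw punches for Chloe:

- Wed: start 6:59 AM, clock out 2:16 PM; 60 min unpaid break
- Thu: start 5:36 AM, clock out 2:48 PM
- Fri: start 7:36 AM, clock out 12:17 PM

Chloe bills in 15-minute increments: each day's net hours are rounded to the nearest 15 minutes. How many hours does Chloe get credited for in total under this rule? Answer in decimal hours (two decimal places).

20.25 hours

Wed: 6:59 AM–2:16 PM = 7 h 17 min − 60 min = 6 h 17 min → rounds to 6 h 15 min
Thu: 5:36 AM–2:48 PM = 9 h 12 min → rounds to 9 h 15 min
Fri: 7:36 AM–12:17 PM = 4 h 41 min → rounds to 4 h 45 min
Total credited: 20 h 15 min.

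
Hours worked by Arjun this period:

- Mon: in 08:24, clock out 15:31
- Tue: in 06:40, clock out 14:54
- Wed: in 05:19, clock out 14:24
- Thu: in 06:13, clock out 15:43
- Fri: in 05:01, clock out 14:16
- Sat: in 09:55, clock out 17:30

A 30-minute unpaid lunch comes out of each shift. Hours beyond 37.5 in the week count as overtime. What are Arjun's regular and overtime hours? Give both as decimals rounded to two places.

Mon: 08:24–15:31 = 7 h 7 min; less 30 min break → 6 h 37 min
Tue: 06:40–14:54 = 8 h 14 min; less 30 min break → 7 h 44 min
Wed: 05:19–14:24 = 9 h 5 min; less 30 min break → 8 h 35 min
Thu: 06:13–15:43 = 9 h 30 min; less 30 min break → 9 h 0 min
Fri: 05:01–14:16 = 9 h 15 min; less 30 min break → 8 h 45 min
Sat: 09:55–17:30 = 7 h 35 min; less 30 min break → 7 h 5 min
Total worked: 47 h 46 min = 47.77 h.
Threshold 37.5 h → overtime 10 h 16 min, regular 37 h 30 min.

Regular 37.50 hours, overtime 10.27 hours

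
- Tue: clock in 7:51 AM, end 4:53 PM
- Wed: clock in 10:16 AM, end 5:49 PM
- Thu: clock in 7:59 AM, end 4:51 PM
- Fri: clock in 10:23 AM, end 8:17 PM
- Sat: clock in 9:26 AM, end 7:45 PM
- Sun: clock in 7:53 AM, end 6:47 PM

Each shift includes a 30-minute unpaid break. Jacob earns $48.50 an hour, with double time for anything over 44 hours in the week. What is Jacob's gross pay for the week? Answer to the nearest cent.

Tue: 7:51 AM–4:53 PM = 9 h 2 min; less 30 min break → 8 h 32 min
Wed: 10:16 AM–5:49 PM = 7 h 33 min; less 30 min break → 7 h 3 min
Thu: 7:59 AM–4:51 PM = 8 h 52 min; less 30 min break → 8 h 22 min
Fri: 10:23 AM–8:17 PM = 9 h 54 min; less 30 min break → 9 h 24 min
Sat: 9:26 AM–7:45 PM = 10 h 19 min; less 30 min break → 9 h 49 min
Sun: 7:53 AM–6:47 PM = 10 h 54 min; less 30 min break → 10 h 24 min
Total worked: 53 h 34 min = 3214 min.
Regular 44 h 0 min = 2640 min at $48.50/h; overtime 9 h 34 min = 574 min at $97.00/h.
Pay = (2640 × $48.50 + 574 × $97.00) ÷ 60 = $3061.97.

$3061.97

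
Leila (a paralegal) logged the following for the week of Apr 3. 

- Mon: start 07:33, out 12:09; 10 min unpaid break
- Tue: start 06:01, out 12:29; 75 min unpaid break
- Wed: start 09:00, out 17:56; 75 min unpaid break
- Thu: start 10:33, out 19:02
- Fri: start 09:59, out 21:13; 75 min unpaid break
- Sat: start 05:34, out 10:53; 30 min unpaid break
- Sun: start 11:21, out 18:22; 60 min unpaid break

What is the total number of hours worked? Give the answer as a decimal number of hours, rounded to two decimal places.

46.63 hours

Mon: 07:33–12:09 = 4 h 36 min; less 10 min break → 4 h 26 min
Tue: 06:01–12:29 = 6 h 28 min; less 75 min break → 5 h 13 min
Wed: 09:00–17:56 = 8 h 56 min; less 75 min break → 7 h 41 min
Thu: 10:33–19:02 = 8 h 29 min
Fri: 09:59–21:13 = 11 h 14 min; less 75 min break → 9 h 59 min
Sat: 05:34–10:53 = 5 h 19 min; less 30 min break → 4 h 49 min
Sun: 11:21–18:22 = 7 h 1 min; less 60 min break → 6 h 1 min
Total: 4 h 26 min + 5 h 13 min + 7 h 41 min + 8 h 29 min + 9 h 59 min + 4 h 49 min + 6 h 1 min = 46 h 38 min.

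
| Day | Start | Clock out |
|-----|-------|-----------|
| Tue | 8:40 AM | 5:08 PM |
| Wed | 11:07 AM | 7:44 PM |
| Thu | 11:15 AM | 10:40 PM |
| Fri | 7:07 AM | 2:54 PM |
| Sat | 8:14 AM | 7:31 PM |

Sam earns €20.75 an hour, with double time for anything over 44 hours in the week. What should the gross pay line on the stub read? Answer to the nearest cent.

Tue: 8:40 AM–5:08 PM = 8 h 28 min
Wed: 11:07 AM–7:44 PM = 8 h 37 min
Thu: 11:15 AM–10:40 PM = 11 h 25 min
Fri: 7:07 AM–2:54 PM = 7 h 47 min
Sat: 8:14 AM–7:31 PM = 11 h 17 min
Total worked: 47 h 34 min = 2854 min.
Regular 44 h 0 min = 2640 min at €20.75/h; overtime 3 h 34 min = 214 min at €41.50/h.
Pay = (2640 × €20.75 + 214 × €41.50) ÷ 60 = €1061.02.

€1061.02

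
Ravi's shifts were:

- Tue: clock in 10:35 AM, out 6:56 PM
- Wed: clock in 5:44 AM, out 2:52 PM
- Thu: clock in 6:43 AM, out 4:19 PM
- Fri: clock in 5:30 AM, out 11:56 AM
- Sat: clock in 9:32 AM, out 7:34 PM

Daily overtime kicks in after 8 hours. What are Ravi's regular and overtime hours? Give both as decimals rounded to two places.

Regular 38.43 hours, overtime 5.12 hours

Tue: 10:35 AM–6:56 PM = 8 h 21 min
Wed: 5:44 AM–2:52 PM = 9 h 8 min
Thu: 6:43 AM–4:19 PM = 9 h 36 min
Fri: 5:30 AM–11:56 AM = 6 h 26 min
Sat: 9:32 AM–7:34 PM = 10 h 2 min
Tue reg 8 h 0 min / OT 0 h 21 min; Wed reg 8 h 0 min / OT 1 h 8 min; Thu reg 8 h 0 min / OT 1 h 36 min; Fri reg 6 h 26 min / OT 0 h 0 min; Sat reg 8 h 0 min / OT 2 h 2 min.
Totals: regular 38 h 26 min, overtime 5 h 7 min.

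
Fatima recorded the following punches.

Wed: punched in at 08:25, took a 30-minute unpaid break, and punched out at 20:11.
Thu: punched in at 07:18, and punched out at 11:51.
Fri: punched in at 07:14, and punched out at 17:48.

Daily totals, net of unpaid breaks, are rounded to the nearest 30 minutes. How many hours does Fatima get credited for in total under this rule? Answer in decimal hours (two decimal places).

Wed: 08:25–20:11 = 11 h 46 min − 30 min = 11 h 16 min → rounds to 11 h 30 min
Thu: 07:18–11:51 = 4 h 33 min → rounds to 4 h 30 min
Fri: 07:14–17:48 = 10 h 34 min → rounds to 10 h 30 min
Total credited: 26 h 30 min.

26.50 hours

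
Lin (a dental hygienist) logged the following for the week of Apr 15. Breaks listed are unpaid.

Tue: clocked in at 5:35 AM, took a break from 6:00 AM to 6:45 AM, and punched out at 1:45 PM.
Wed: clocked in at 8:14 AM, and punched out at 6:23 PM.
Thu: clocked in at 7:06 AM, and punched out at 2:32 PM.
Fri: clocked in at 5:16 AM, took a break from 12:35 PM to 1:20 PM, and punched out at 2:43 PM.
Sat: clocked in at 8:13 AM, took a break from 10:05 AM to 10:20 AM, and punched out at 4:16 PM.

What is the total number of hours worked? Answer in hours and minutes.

Tue: 5:35 AM–1:45 PM = 8 h 10 min; less 45 min break → 7 h 25 min
Wed: 8:14 AM–6:23 PM = 10 h 9 min
Thu: 7:06 AM–2:32 PM = 7 h 26 min
Fri: 5:16 AM–2:43 PM = 9 h 27 min; less 45 min break → 8 h 42 min
Sat: 8:13 AM–4:16 PM = 8 h 3 min; less 15 min break → 7 h 48 min
Total: 7 h 25 min + 10 h 9 min + 7 h 26 min + 8 h 42 min + 7 h 48 min = 41 h 30 min.

41 h 30 min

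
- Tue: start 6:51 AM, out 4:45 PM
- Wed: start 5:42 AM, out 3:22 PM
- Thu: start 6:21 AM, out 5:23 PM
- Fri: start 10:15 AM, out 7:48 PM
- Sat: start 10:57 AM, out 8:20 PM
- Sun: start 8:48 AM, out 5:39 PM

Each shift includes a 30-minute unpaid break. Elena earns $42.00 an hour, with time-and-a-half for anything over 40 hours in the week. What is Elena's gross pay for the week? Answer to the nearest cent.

Tue: 6:51 AM–4:45 PM = 9 h 54 min; less 30 min break → 9 h 24 min
Wed: 5:42 AM–3:22 PM = 9 h 40 min; less 30 min break → 9 h 10 min
Thu: 6:21 AM–5:23 PM = 11 h 2 min; less 30 min break → 10 h 32 min
Fri: 10:15 AM–7:48 PM = 9 h 33 min; less 30 min break → 9 h 3 min
Sat: 10:57 AM–8:20 PM = 9 h 23 min; less 30 min break → 8 h 53 min
Sun: 8:48 AM–5:39 PM = 8 h 51 min; less 30 min break → 8 h 21 min
Total worked: 55 h 23 min = 3323 min.
Regular 40 h 0 min = 2400 min at $42.00/h; overtime 15 h 23 min = 923 min at $63.00/h.
Pay = (2400 × $42.00 + 923 × $63.00) ÷ 60 = $2649.15.

$2649.15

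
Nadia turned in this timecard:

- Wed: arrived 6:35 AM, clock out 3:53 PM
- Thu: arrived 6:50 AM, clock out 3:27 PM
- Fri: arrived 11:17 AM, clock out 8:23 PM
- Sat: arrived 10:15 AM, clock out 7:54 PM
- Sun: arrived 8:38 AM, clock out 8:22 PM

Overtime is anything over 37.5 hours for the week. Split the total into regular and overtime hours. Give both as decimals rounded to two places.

Regular 37.50 hours, overtime 10.90 hours

Wed: 6:35 AM–3:53 PM = 9 h 18 min
Thu: 6:50 AM–3:27 PM = 8 h 37 min
Fri: 11:17 AM–8:23 PM = 9 h 6 min
Sat: 10:15 AM–7:54 PM = 9 h 39 min
Sun: 8:38 AM–8:22 PM = 11 h 44 min
Total worked: 48 h 24 min = 48.40 h.
Threshold 37.5 h → overtime 10 h 54 min, regular 37 h 30 min.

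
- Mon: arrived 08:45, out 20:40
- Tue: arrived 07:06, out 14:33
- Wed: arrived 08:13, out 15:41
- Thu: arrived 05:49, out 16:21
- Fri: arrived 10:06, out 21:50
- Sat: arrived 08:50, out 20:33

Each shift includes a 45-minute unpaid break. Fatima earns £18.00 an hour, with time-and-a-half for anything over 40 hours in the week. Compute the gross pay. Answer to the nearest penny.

Mon: 08:45–20:40 = 11 h 55 min; less 45 min break → 11 h 10 min
Tue: 07:06–14:33 = 7 h 27 min; less 45 min break → 6 h 42 min
Wed: 08:13–15:41 = 7 h 28 min; less 45 min break → 6 h 43 min
Thu: 05:49–16:21 = 10 h 32 min; less 45 min break → 9 h 47 min
Fri: 10:06–21:50 = 11 h 44 min; less 45 min break → 10 h 59 min
Sat: 08:50–20:33 = 11 h 43 min; less 45 min break → 10 h 58 min
Total worked: 56 h 19 min = 3379 min.
Regular 40 h 0 min = 2400 min at £18.00/h; overtime 16 h 19 min = 979 min at £27.00/h.
Pay = (2400 × £18.00 + 979 × £27.00) ÷ 60 = £1160.55.

£1160.55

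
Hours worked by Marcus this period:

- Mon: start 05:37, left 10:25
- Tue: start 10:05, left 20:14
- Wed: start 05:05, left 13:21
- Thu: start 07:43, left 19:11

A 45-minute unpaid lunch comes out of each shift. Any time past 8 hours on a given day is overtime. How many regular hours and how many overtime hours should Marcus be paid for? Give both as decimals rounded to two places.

Regular 27.57 hours, overtime 4.12 hours

Mon: 05:37–10:25 = 4 h 48 min; less 45 min break → 4 h 3 min
Tue: 10:05–20:14 = 10 h 9 min; less 45 min break → 9 h 24 min
Wed: 05:05–13:21 = 8 h 16 min; less 45 min break → 7 h 31 min
Thu: 07:43–19:11 = 11 h 28 min; less 45 min break → 10 h 43 min
Mon reg 4 h 3 min / OT 0 h 0 min; Tue reg 8 h 0 min / OT 1 h 24 min; Wed reg 7 h 31 min / OT 0 h 0 min; Thu reg 8 h 0 min / OT 2 h 43 min.
Totals: regular 27 h 34 min, overtime 4 h 7 min.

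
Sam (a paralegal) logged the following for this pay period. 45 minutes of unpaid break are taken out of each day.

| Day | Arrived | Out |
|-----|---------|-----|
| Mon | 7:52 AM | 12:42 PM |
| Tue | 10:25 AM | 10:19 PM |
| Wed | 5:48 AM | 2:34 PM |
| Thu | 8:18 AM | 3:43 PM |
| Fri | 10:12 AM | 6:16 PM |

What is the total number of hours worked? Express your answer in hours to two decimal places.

Mon: 7:52 AM–12:42 PM = 4 h 50 min; less 45 min break → 4 h 5 min
Tue: 10:25 AM–10:19 PM = 11 h 54 min; less 45 min break → 11 h 9 min
Wed: 5:48 AM–2:34 PM = 8 h 46 min; less 45 min break → 8 h 1 min
Thu: 8:18 AM–3:43 PM = 7 h 25 min; less 45 min break → 6 h 40 min
Fri: 10:12 AM–6:16 PM = 8 h 4 min; less 45 min break → 7 h 19 min
Total: 4 h 5 min + 11 h 9 min + 8 h 1 min + 6 h 40 min + 7 h 19 min = 37 h 14 min.

37.23 hours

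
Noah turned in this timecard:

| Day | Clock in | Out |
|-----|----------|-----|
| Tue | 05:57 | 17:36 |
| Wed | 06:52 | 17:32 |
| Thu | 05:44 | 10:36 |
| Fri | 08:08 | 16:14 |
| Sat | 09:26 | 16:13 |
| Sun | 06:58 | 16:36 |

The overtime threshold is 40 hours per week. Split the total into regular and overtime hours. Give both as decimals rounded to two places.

Regular 40.00 hours, overtime 11.70 hours

Tue: 05:57–17:36 = 11 h 39 min
Wed: 06:52–17:32 = 10 h 40 min
Thu: 05:44–10:36 = 4 h 52 min
Fri: 08:08–16:14 = 8 h 6 min
Sat: 09:26–16:13 = 6 h 47 min
Sun: 06:58–16:36 = 9 h 38 min
Total worked: 51 h 42 min = 51.70 h.
Threshold 40 h → overtime 11 h 42 min, regular 40 h 0 min.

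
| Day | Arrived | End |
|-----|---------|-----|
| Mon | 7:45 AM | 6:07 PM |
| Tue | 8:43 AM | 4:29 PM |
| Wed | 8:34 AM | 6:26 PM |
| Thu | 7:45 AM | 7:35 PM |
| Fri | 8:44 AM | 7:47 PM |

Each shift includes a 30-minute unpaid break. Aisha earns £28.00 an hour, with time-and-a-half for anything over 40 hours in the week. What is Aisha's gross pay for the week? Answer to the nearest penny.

Mon: 7:45 AM–6:07 PM = 10 h 22 min; less 30 min break → 9 h 52 min
Tue: 8:43 AM–4:29 PM = 7 h 46 min; less 30 min break → 7 h 16 min
Wed: 8:34 AM–6:26 PM = 9 h 52 min; less 30 min break → 9 h 22 min
Thu: 7:45 AM–7:35 PM = 11 h 50 min; less 30 min break → 11 h 20 min
Fri: 8:44 AM–7:47 PM = 11 h 3 min; less 30 min break → 10 h 33 min
Total worked: 48 h 23 min = 2903 min.
Regular 40 h 0 min = 2400 min at £28.00/h; overtime 8 h 23 min = 503 min at £42.00/h.
Pay = (2400 × £28.00 + 503 × £42.00) ÷ 60 = £1472.10.

£1472.10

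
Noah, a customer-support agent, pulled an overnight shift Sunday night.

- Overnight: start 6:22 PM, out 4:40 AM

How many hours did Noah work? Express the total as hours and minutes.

Overnight: 6:22 PM → midnight = 5 h 38 min; midnight → 4:40 AM = 4 h 40 min; span 10 h 18 min

10 h 18 min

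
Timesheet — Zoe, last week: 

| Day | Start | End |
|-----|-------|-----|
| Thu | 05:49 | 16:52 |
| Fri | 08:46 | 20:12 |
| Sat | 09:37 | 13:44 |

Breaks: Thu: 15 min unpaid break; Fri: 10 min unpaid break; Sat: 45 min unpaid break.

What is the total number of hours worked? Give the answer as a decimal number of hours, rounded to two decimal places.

Thu: 05:49–16:52 = 11 h 3 min; less 15 min break → 10 h 48 min
Fri: 08:46–20:12 = 11 h 26 min; less 10 min break → 11 h 16 min
Sat: 09:37–13:44 = 4 h 7 min; less 45 min break → 3 h 22 min
Total: 10 h 48 min + 11 h 16 min + 3 h 22 min = 25 h 26 min.

25.43 hours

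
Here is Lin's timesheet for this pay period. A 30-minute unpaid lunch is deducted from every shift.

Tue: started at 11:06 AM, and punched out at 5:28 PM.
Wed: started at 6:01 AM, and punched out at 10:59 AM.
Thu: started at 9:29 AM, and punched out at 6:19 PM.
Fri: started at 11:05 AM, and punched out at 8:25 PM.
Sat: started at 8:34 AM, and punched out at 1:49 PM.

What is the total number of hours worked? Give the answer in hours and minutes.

32 h 15 min

Tue: 11:06 AM–5:28 PM = 6 h 22 min; less 30 min break → 5 h 52 min
Wed: 6:01 AM–10:59 AM = 4 h 58 min; less 30 min break → 4 h 28 min
Thu: 9:29 AM–6:19 PM = 8 h 50 min; less 30 min break → 8 h 20 min
Fri: 11:05 AM–8:25 PM = 9 h 20 min; less 30 min break → 8 h 50 min
Sat: 8:34 AM–1:49 PM = 5 h 15 min; less 30 min break → 4 h 45 min
Total: 5 h 52 min + 4 h 28 min + 8 h 20 min + 8 h 50 min + 4 h 45 min = 32 h 15 min.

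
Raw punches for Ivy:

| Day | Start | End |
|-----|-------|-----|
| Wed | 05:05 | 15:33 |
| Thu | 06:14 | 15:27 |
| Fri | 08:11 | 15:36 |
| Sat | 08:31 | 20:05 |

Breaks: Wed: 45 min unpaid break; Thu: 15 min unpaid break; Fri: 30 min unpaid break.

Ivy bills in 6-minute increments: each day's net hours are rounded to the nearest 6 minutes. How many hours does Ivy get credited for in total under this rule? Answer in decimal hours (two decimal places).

Wed: 05:05–15:33 = 10 h 28 min − 45 min = 9 h 43 min → rounds to 9 h 42 min
Thu: 06:14–15:27 = 9 h 13 min − 15 min = 8 h 58 min → rounds to 9 h 0 min
Fri: 08:11–15:36 = 7 h 25 min − 30 min = 6 h 55 min → rounds to 6 h 54 min
Sat: 08:31–20:05 = 11 h 34 min → rounds to 11 h 36 min
Total credited: 37 h 12 min.

37.20 hours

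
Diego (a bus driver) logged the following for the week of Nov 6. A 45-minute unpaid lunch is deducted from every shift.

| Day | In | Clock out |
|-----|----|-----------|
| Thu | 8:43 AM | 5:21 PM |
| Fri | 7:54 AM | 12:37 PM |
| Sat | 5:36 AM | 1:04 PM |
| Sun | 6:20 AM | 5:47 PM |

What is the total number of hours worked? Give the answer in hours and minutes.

Thu: 8:43 AM–5:21 PM = 8 h 38 min; less 45 min break → 7 h 53 min
Fri: 7:54 AM–12:37 PM = 4 h 43 min; less 45 min break → 3 h 58 min
Sat: 5:36 AM–1:04 PM = 7 h 28 min; less 45 min break → 6 h 43 min
Sun: 6:20 AM–5:47 PM = 11 h 27 min; less 45 min break → 10 h 42 min
Total: 7 h 53 min + 3 h 58 min + 6 h 43 min + 10 h 42 min = 29 h 16 min.

29 h 16 min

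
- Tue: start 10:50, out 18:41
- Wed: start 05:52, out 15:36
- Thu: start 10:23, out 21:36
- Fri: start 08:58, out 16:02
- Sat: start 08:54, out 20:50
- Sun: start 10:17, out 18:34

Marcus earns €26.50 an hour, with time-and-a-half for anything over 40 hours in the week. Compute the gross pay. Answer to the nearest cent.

€1699.31

Tue: 10:50–18:41 = 7 h 51 min
Wed: 05:52–15:36 = 9 h 44 min
Thu: 10:23–21:36 = 11 h 13 min
Fri: 08:58–16:02 = 7 h 4 min
Sat: 08:54–20:50 = 11 h 56 min
Sun: 10:17–18:34 = 8 h 17 min
Total worked: 56 h 5 min = 3365 min.
Regular 40 h 0 min = 2400 min at €26.50/h; overtime 16 h 5 min = 965 min at €39.75/h.
Pay = (2400 × €26.50 + 965 × €39.75) ÷ 60 = €1699.31.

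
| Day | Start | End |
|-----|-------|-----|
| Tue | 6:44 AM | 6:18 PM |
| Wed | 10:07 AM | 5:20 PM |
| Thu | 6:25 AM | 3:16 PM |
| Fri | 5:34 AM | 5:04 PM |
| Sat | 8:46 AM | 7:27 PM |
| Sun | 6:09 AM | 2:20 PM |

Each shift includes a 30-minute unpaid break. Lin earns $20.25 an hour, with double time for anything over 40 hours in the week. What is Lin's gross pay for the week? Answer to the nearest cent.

$1417.50

Tue: 6:44 AM–6:18 PM = 11 h 34 min; less 30 min break → 11 h 4 min
Wed: 10:07 AM–5:20 PM = 7 h 13 min; less 30 min break → 6 h 43 min
Thu: 6:25 AM–3:16 PM = 8 h 51 min; less 30 min break → 8 h 21 min
Fri: 5:34 AM–5:04 PM = 11 h 30 min; less 30 min break → 11 h 0 min
Sat: 8:46 AM–7:27 PM = 10 h 41 min; less 30 min break → 10 h 11 min
Sun: 6:09 AM–2:20 PM = 8 h 11 min; less 30 min break → 7 h 41 min
Total worked: 55 h 0 min = 3300 min.
Regular 40 h 0 min = 2400 min at $20.25/h; overtime 15 h 0 min = 900 min at $40.50/h.
Pay = (2400 × $20.25 + 900 × $40.50) ÷ 60 = $1417.50.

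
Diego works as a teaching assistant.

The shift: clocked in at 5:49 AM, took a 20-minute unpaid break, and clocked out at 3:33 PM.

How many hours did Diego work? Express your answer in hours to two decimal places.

9.40 hours

The shift: 5:49 AM–3:33 PM = 9 h 44 min; less 20 min break → 9 h 24 min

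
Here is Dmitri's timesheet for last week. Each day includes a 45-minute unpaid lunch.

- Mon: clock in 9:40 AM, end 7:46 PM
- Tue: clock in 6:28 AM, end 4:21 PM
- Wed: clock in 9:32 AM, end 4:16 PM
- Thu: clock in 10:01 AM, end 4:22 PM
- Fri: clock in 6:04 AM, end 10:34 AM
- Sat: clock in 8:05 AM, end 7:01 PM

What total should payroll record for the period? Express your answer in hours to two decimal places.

Mon: 9:40 AM–7:46 PM = 10 h 6 min; less 45 min break → 9 h 21 min
Tue: 6:28 AM–4:21 PM = 9 h 53 min; less 45 min break → 9 h 8 min
Wed: 9:32 AM–4:16 PM = 6 h 44 min; less 45 min break → 5 h 59 min
Thu: 10:01 AM–4:22 PM = 6 h 21 min; less 45 min break → 5 h 36 min
Fri: 6:04 AM–10:34 AM = 4 h 30 min; less 45 min break → 3 h 45 min
Sat: 8:05 AM–7:01 PM = 10 h 56 min; less 45 min break → 10 h 11 min
Total: 9 h 21 min + 9 h 8 min + 5 h 59 min + 5 h 36 min + 3 h 45 min + 10 h 11 min = 44 h 0 min.

44.00 hours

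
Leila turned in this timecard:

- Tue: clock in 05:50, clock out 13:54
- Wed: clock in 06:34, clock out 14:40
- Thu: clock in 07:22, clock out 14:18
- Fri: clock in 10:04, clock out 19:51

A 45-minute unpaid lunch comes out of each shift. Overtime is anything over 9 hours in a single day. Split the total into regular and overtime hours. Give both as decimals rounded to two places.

Regular 29.85 hours, overtime 0.03 hours

Tue: 05:50–13:54 = 8 h 4 min; less 45 min break → 7 h 19 min
Wed: 06:34–14:40 = 8 h 6 min; less 45 min break → 7 h 21 min
Thu: 07:22–14:18 = 6 h 56 min; less 45 min break → 6 h 11 min
Fri: 10:04–19:51 = 9 h 47 min; less 45 min break → 9 h 2 min
Tue reg 7 h 19 min / OT 0 h 0 min; Wed reg 7 h 21 min / OT 0 h 0 min; Thu reg 6 h 11 min / OT 0 h 0 min; Fri reg 9 h 0 min / OT 0 h 2 min.
Totals: regular 29 h 51 min, overtime 0 h 2 min.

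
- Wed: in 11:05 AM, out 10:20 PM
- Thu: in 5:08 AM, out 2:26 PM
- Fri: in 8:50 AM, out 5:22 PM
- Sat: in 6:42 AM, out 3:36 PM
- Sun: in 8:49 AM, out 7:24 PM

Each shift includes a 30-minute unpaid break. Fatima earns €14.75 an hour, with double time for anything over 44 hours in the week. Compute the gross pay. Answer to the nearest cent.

€709.97

Wed: 11:05 AM–10:20 PM = 11 h 15 min; less 30 min break → 10 h 45 min
Thu: 5:08 AM–2:26 PM = 9 h 18 min; less 30 min break → 8 h 48 min
Fri: 8:50 AM–5:22 PM = 8 h 32 min; less 30 min break → 8 h 2 min
Sat: 6:42 AM–3:36 PM = 8 h 54 min; less 30 min break → 8 h 24 min
Sun: 8:49 AM–7:24 PM = 10 h 35 min; less 30 min break → 10 h 5 min
Total worked: 46 h 4 min = 2764 min.
Regular 44 h 0 min = 2640 min at €14.75/h; overtime 2 h 4 min = 124 min at €29.50/h.
Pay = (2640 × €14.75 + 124 × €29.50) ÷ 60 = €709.97.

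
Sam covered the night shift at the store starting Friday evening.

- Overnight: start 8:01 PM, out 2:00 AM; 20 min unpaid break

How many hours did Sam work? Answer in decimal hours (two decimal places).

Overnight: 8:01 PM → midnight = 3 h 59 min; midnight → 2:00 AM = 2 h 0 min; span 5 h 59 min; less 20 min break → 5 h 39 min

5.65 hours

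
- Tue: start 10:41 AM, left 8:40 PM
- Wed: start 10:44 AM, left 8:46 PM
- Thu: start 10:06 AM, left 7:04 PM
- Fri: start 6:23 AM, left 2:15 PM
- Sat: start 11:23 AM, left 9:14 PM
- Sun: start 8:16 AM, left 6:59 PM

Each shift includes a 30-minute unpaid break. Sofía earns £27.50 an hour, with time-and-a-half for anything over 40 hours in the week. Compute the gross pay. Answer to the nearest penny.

Tue: 10:41 AM–8:40 PM = 9 h 59 min; less 30 min break → 9 h 29 min
Wed: 10:44 AM–8:46 PM = 10 h 2 min; less 30 min break → 9 h 32 min
Thu: 10:06 AM–7:04 PM = 8 h 58 min; less 30 min break → 8 h 28 min
Fri: 6:23 AM–2:15 PM = 7 h 52 min; less 30 min break → 7 h 22 min
Sat: 11:23 AM–9:14 PM = 9 h 51 min; less 30 min break → 9 h 21 min
Sun: 8:16 AM–6:59 PM = 10 h 43 min; less 30 min break → 10 h 13 min
Total worked: 54 h 25 min = 3265 min.
Regular 40 h 0 min = 2400 min at £27.50/h; overtime 14 h 25 min = 865 min at £41.25/h.
Pay = (2400 × £27.50 + 865 × £41.25) ÷ 60 = £1694.69.

£1694.69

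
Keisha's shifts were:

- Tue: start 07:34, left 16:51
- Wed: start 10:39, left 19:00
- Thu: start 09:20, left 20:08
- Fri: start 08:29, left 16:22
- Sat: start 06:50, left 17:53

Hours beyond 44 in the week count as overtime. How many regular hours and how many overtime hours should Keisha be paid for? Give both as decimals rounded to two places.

Tue: 07:34–16:51 = 9 h 17 min
Wed: 10:39–19:00 = 8 h 21 min
Thu: 09:20–20:08 = 10 h 48 min
Fri: 08:29–16:22 = 7 h 53 min
Sat: 06:50–17:53 = 11 h 3 min
Total worked: 47 h 22 min = 47.37 h.
Threshold 44 h → overtime 3 h 22 min, regular 44 h 0 min.

Regular 44.00 hours, overtime 3.37 hours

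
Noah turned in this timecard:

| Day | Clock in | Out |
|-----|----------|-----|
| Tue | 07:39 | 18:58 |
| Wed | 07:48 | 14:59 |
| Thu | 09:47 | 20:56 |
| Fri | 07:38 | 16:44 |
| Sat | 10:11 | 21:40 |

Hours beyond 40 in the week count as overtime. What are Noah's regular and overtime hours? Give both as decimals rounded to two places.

Regular 40.00 hours, overtime 10.23 hours

Tue: 07:39–18:58 = 11 h 19 min
Wed: 07:48–14:59 = 7 h 11 min
Thu: 09:47–20:56 = 11 h 9 min
Fri: 07:38–16:44 = 9 h 6 min
Sat: 10:11–21:40 = 11 h 29 min
Total worked: 50 h 14 min = 50.23 h.
Threshold 40 h → overtime 10 h 14 min, regular 40 h 0 min.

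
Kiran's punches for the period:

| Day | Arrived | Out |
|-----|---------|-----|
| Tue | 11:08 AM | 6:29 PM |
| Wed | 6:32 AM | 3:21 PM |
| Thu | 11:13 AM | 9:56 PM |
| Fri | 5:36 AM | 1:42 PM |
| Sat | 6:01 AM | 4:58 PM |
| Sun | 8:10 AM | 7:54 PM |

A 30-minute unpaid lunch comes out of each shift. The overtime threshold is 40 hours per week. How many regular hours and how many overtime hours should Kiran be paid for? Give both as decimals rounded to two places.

Regular 40.00 hours, overtime 14.67 hours

Tue: 11:08 AM–6:29 PM = 7 h 21 min; less 30 min break → 6 h 51 min
Wed: 6:32 AM–3:21 PM = 8 h 49 min; less 30 min break → 8 h 19 min
Thu: 11:13 AM–9:56 PM = 10 h 43 min; less 30 min break → 10 h 13 min
Fri: 5:36 AM–1:42 PM = 8 h 6 min; less 30 min break → 7 h 36 min
Sat: 6:01 AM–4:58 PM = 10 h 57 min; less 30 min break → 10 h 27 min
Sun: 8:10 AM–7:54 PM = 11 h 44 min; less 30 min break → 11 h 14 min
Total worked: 54 h 40 min = 54.67 h.
Threshold 40 h → overtime 14 h 40 min, regular 40 h 0 min.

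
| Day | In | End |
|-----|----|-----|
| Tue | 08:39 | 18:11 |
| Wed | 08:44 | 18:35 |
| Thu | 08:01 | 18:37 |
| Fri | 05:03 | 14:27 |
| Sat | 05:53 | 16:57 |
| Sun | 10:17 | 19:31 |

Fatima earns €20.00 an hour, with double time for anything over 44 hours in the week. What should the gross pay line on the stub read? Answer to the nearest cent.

€1507.33

Tue: 08:39–18:11 = 9 h 32 min
Wed: 08:44–18:35 = 9 h 51 min
Thu: 08:01–18:37 = 10 h 36 min
Fri: 05:03–14:27 = 9 h 24 min
Sat: 05:53–16:57 = 11 h 4 min
Sun: 10:17–19:31 = 9 h 14 min
Total worked: 59 h 41 min = 3581 min.
Regular 44 h 0 min = 2640 min at €20.00/h; overtime 15 h 41 min = 941 min at €40.00/h.
Pay = (2640 × €20.00 + 941 × €40.00) ÷ 60 = €1507.33.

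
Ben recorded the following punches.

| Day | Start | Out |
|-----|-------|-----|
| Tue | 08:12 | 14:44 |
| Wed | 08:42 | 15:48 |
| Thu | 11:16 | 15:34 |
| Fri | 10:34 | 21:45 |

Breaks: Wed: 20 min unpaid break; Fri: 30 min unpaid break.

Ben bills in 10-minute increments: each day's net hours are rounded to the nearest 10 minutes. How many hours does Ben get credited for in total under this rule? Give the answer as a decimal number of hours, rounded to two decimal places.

28.33 hours

Tue: 08:12–14:44 = 6 h 32 min → rounds to 6 h 30 min
Wed: 08:42–15:48 = 7 h 6 min − 20 min = 6 h 46 min → rounds to 6 h 50 min
Thu: 11:16–15:34 = 4 h 18 min → rounds to 4 h 20 min
Fri: 10:34–21:45 = 11 h 11 min − 30 min = 10 h 41 min → rounds to 10 h 40 min
Total credited: 28 h 20 min.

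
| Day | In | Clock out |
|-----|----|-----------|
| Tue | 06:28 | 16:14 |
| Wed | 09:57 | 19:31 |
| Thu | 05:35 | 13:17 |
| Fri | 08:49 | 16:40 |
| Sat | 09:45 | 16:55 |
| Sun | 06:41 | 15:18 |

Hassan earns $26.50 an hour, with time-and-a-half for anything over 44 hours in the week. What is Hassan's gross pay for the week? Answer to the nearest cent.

$1431.00

Tue: 06:28–16:14 = 9 h 46 min
Wed: 09:57–19:31 = 9 h 34 min
Thu: 05:35–13:17 = 7 h 42 min
Fri: 08:49–16:40 = 7 h 51 min
Sat: 09:45–16:55 = 7 h 10 min
Sun: 06:41–15:18 = 8 h 37 min
Total worked: 50 h 40 min = 3040 min.
Regular 44 h 0 min = 2640 min at $26.50/h; overtime 6 h 40 min = 400 min at $39.75/h.
Pay = (2640 × $26.50 + 400 × $39.75) ÷ 60 = $1431.00.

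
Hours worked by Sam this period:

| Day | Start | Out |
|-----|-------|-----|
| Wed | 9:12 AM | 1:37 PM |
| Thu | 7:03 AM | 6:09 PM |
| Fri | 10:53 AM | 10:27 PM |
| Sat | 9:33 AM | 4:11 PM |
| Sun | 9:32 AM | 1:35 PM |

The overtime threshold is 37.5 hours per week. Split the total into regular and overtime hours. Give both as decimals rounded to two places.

Wed: 9:12 AM–1:37 PM = 4 h 25 min
Thu: 7:03 AM–6:09 PM = 11 h 6 min
Fri: 10:53 AM–10:27 PM = 11 h 34 min
Sat: 9:33 AM–4:11 PM = 6 h 38 min
Sun: 9:32 AM–1:35 PM = 4 h 3 min
Total worked: 37 h 46 min = 37.77 h.
Threshold 37.5 h → overtime 0 h 16 min, regular 37 h 30 min.

Regular 37.50 hours, overtime 0.27 hours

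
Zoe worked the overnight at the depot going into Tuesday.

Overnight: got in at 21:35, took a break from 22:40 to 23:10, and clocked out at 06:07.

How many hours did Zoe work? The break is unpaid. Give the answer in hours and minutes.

8 h 2 min

Overnight: 21:35 → midnight = 2 h 25 min; midnight → 06:07 = 6 h 7 min; span 8 h 32 min; less 30 min break → 8 h 2 min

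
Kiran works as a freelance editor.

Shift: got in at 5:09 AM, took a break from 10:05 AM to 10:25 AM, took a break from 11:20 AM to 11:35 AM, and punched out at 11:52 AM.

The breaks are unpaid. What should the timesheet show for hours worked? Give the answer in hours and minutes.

Shift: 5:09 AM–11:52 AM = 6 h 43 min; less 35 min break → 6 h 8 min

6 h 8 min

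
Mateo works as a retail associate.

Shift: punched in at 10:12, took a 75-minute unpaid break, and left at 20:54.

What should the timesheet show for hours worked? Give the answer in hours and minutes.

Shift: 10:12–20:54 = 10 h 42 min; less 75 min break → 9 h 27 min

9 h 27 min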